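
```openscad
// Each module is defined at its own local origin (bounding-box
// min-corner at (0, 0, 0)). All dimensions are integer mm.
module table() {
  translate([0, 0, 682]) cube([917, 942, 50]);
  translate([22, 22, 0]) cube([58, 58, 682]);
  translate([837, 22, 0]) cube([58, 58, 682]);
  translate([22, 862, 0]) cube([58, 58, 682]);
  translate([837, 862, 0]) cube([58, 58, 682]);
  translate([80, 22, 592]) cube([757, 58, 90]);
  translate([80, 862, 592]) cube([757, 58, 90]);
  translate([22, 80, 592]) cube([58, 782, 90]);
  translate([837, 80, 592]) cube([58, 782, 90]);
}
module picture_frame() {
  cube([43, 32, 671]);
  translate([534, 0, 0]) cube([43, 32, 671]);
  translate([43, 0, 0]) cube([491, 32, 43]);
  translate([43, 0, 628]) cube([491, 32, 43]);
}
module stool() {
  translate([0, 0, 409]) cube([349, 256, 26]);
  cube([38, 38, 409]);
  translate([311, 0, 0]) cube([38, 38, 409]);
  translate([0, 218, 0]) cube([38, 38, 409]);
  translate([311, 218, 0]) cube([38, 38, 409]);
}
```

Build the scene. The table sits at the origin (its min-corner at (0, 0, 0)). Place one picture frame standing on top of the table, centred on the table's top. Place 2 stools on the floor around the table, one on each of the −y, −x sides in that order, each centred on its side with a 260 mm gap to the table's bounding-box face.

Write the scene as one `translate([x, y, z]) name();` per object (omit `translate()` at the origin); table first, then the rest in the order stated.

table();
translate([170, 455, 732]) picture_frame();
translate([284, -516, 0]) stool();
translate([-609, 343, 0]) stool();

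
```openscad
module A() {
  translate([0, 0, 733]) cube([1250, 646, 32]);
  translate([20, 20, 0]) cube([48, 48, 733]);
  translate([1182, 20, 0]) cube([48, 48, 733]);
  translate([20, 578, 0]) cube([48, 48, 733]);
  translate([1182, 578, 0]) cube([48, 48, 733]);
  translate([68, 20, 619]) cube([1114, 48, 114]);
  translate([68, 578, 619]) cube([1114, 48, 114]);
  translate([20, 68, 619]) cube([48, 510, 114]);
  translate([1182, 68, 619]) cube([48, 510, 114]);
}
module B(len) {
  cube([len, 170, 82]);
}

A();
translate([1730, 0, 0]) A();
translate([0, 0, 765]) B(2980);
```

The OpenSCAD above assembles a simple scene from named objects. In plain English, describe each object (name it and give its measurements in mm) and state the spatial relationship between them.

A is a table: top 1250 mm (x) × 646 mm (y), 32 mm thick, upper face at z = 765 mm, on four 48×48 mm square legs, each inset 20 mm from the nearest pair of top edges, running from z = 0 to the bottom of the top. Four apron rails, 48 mm thick and 114 mm tall, run between adjacent legs with their top edges flush with the underside of the top and their outer faces flush with the legs' outer faces.

B is a rectangular beam 2980 mm long (x), 170 mm deep (y), 82 mm thick (z).

The beam spans the tops of two tables placed 480 mm apart, resting at z = 765 mm.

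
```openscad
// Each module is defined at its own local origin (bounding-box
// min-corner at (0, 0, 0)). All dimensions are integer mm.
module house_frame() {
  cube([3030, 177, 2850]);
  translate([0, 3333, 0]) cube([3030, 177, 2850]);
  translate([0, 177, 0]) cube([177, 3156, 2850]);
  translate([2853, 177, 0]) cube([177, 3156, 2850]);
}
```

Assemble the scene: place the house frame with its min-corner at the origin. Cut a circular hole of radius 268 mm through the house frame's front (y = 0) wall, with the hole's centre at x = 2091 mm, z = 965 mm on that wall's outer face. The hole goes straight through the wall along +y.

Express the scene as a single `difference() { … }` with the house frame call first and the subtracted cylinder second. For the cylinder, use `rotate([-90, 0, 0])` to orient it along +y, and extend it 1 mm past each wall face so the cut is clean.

difference() {
  house_frame();
  translate([2091, -1, 965]) rotate([-90, 0, 0]) cylinder(h = 179, r = 268);
}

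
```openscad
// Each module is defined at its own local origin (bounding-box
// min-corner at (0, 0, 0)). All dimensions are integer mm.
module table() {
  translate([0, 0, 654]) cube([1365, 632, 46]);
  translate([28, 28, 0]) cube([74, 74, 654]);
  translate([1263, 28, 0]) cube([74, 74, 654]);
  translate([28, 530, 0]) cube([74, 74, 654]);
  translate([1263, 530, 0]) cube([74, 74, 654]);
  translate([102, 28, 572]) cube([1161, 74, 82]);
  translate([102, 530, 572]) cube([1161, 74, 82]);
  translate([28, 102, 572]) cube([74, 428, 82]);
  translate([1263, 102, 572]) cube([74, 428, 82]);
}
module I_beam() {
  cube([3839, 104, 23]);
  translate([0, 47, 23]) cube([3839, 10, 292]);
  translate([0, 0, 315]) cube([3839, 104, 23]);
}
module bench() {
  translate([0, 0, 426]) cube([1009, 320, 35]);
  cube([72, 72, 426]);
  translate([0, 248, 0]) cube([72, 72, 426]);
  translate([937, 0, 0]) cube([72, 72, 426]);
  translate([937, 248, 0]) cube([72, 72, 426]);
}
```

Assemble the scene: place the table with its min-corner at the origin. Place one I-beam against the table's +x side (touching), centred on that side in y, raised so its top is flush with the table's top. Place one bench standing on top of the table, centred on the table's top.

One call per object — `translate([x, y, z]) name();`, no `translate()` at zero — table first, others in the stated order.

table();
translate([1365, 264, 362]) I_beam();
translate([178, 156, 700]) bench();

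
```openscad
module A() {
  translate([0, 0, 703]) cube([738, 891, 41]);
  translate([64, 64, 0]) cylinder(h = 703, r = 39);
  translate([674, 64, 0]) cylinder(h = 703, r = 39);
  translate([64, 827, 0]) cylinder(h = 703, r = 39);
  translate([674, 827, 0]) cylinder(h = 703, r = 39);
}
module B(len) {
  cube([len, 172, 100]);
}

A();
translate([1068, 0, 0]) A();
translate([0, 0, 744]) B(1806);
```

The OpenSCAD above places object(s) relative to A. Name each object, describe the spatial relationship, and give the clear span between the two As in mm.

A is a table. B is a beam. A beam spans the tops of two tables. The clear span between the two tables is 330 mm.

Second table starts at x = 1068; first ends at x = 738; clear span = 1068 − 738 = 330 mm.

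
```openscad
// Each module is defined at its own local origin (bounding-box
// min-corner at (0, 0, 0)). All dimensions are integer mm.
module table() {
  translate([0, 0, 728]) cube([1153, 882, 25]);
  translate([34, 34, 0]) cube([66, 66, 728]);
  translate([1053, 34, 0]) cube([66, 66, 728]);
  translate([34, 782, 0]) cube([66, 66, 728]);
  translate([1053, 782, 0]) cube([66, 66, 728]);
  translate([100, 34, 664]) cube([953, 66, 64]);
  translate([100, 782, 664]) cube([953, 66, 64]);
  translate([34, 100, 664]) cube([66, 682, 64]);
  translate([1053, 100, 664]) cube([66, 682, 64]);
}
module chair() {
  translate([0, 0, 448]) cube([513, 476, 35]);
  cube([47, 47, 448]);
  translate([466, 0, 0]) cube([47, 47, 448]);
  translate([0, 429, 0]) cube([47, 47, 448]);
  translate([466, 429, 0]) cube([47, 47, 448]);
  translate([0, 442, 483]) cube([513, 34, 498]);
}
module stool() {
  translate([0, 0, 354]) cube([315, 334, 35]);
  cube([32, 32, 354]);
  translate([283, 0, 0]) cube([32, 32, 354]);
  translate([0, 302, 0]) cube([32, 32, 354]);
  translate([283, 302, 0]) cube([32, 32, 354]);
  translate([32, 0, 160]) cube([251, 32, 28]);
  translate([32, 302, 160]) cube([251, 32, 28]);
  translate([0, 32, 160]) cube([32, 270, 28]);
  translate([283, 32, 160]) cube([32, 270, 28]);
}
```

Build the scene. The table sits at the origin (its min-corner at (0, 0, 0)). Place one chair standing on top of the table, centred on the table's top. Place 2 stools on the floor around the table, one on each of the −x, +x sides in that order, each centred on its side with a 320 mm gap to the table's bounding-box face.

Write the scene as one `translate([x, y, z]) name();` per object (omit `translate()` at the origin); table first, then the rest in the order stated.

table();
translate([320, 203, 753]) chair();
translate([-635, 274, 0]) stool();
translate([1473, 274, 0]) stool();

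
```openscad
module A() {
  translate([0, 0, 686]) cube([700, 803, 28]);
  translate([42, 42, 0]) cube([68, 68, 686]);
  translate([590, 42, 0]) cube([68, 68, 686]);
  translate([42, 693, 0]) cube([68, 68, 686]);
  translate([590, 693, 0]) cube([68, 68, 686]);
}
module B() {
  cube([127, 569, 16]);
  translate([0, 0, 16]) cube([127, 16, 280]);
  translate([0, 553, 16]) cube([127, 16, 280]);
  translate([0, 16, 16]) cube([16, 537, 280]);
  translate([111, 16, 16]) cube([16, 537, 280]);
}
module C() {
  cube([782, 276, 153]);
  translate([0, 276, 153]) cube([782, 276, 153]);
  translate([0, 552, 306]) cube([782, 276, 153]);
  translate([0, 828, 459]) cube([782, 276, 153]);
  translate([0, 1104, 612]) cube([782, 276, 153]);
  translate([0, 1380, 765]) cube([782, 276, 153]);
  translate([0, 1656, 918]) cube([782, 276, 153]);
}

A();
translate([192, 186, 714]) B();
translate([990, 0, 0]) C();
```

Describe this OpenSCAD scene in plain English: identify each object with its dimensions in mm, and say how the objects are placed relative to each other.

A is a table: top 700 mm (x) × 803 mm (y), 28 mm thick, upper face at z = 714 mm, on four 68×68 mm square legs, each inset 42 mm from the nearest pair of top edges, running from z = 0 to the bottom of the top.

B is an open-topped rectangular box: outside dimensions 127×569×296 mm, with a uniform wall and base thickness of 16 mm. The base is a full 127×569 slab on the floor; four walls sit on top of the base. The front and back walls (the −y and +y sides) span the full width; the two side walls fit between them.

C is a run of 7 identical solid stair steps. Each tread is 782×276 mm and each step block is 153 mm high. Step 1 rests on the floor; step k is offset from step 1 by (k−1)×276 mm in y and (k−1)×153 mm in z.

The open box is on top of the table. The staircase is on the floor beside the table on its +x side.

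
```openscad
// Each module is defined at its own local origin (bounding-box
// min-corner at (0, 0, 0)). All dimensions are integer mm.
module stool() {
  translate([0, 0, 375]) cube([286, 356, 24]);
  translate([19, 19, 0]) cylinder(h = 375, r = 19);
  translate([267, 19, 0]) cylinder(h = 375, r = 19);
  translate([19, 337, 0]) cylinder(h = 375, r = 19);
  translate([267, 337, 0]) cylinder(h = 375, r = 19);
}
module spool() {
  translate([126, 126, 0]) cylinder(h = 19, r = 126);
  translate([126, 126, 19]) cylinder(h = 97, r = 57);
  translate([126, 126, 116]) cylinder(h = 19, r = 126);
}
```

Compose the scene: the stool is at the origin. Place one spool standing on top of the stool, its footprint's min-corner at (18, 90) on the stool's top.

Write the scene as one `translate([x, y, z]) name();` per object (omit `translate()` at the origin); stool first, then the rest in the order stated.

stool();
translate([18, 90, 399]) spool();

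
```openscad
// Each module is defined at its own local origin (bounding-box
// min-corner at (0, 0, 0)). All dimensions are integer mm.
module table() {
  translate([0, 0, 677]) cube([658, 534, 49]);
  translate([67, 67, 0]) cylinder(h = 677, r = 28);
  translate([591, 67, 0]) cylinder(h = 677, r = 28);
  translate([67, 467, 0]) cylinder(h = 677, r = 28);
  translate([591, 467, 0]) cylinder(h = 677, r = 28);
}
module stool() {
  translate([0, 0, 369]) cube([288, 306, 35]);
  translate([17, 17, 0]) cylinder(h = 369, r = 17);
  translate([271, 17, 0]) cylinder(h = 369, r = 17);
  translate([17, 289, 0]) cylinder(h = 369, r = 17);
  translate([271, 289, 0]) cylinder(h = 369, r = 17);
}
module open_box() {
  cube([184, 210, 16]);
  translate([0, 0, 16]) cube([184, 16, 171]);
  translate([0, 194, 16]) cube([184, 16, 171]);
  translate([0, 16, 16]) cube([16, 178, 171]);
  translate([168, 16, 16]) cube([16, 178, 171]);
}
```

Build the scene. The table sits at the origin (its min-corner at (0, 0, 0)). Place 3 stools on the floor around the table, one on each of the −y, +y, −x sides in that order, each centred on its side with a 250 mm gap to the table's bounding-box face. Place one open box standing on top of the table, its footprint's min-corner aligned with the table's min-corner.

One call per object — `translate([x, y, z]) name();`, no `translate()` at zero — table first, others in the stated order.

table();
translate([185, -556, 0]) stool();
translate([185, 784, 0]) stool();
translate([-538, 114, 0]) stool();
translate([0, 0, 726]) open_box();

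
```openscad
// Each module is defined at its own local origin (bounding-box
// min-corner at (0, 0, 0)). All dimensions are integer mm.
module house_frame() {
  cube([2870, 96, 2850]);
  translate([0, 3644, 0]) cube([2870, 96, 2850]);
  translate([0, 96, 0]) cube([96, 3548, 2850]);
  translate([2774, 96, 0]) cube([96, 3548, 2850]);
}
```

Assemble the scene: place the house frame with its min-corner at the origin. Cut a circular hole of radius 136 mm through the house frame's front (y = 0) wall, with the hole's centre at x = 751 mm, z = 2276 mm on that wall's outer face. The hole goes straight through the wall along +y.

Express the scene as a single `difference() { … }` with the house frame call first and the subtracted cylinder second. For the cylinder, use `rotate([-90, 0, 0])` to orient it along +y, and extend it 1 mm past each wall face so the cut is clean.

difference() {
  house_frame();
  translate([751, -1, 2276]) rotate([-90, 0, 0]) cylinder(h = 98, r = 136);
}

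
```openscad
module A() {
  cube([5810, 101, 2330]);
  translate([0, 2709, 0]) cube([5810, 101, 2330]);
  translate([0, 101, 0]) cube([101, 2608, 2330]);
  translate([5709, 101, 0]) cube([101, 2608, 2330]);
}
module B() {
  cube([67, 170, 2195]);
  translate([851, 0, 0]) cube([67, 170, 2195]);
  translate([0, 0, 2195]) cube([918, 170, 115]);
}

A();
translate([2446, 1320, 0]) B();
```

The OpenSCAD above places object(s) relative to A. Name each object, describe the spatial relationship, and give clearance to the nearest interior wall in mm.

A is a house frame. B is a door frame. The door frame sits inside the house frame, centred. The clearance to the nearest interior wall is 1219 mm.

Clearances: x = 2345, y = 1219; minimum 1219 mm.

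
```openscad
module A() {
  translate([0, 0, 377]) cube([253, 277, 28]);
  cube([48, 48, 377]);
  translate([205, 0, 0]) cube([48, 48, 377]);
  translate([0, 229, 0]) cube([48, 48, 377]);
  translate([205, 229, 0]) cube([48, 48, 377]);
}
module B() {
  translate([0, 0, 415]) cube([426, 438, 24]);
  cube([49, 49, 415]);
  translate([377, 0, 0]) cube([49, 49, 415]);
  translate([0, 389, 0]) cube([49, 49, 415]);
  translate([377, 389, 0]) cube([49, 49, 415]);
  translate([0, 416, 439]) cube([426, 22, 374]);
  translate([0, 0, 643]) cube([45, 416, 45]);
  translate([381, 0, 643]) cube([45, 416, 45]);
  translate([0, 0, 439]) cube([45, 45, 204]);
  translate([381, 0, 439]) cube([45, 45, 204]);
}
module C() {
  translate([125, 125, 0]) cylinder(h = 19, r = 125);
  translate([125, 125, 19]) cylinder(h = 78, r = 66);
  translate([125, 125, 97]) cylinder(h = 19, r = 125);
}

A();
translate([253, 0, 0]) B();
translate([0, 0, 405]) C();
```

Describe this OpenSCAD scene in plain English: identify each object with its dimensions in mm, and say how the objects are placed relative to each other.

A is a four-legged stool. The seat is 253×277 mm, 28 mm thick, top at z = 405 mm. It stands on four square legs, each 48×48 mm in cross-section, from z = 0 to the seat underside, each flush with a corner of the seat.

B is a chair: 426×438 mm seat, 24 mm thick, top at z = 439 mm, on four 49 mm square corner legs flush with the seat edges. A 22 mm thick backrest slab spans the full seat width, extending 374 mm above the seat top, its back face flush with the seat's +y edge. Two armrests of 45×45 mm section run along each side from the seat's front edge to the front of the backrest, top faces 249 mm above the seat top and outer faces flush with the seat's x-edges; a 45×45 mm post under the front of each armrest stands on the seat at the front corner.

C is a spool: two coaxial disc flanges of radius 125 mm and thickness 19 mm, joined by a core cylinder of radius 66 mm and height 78 mm. The lower flange rests on z = 0 and the three cylinders share a vertical axis.

The chair is against the stool's +x side, with their −y faces flush. The spool is on top of the stool.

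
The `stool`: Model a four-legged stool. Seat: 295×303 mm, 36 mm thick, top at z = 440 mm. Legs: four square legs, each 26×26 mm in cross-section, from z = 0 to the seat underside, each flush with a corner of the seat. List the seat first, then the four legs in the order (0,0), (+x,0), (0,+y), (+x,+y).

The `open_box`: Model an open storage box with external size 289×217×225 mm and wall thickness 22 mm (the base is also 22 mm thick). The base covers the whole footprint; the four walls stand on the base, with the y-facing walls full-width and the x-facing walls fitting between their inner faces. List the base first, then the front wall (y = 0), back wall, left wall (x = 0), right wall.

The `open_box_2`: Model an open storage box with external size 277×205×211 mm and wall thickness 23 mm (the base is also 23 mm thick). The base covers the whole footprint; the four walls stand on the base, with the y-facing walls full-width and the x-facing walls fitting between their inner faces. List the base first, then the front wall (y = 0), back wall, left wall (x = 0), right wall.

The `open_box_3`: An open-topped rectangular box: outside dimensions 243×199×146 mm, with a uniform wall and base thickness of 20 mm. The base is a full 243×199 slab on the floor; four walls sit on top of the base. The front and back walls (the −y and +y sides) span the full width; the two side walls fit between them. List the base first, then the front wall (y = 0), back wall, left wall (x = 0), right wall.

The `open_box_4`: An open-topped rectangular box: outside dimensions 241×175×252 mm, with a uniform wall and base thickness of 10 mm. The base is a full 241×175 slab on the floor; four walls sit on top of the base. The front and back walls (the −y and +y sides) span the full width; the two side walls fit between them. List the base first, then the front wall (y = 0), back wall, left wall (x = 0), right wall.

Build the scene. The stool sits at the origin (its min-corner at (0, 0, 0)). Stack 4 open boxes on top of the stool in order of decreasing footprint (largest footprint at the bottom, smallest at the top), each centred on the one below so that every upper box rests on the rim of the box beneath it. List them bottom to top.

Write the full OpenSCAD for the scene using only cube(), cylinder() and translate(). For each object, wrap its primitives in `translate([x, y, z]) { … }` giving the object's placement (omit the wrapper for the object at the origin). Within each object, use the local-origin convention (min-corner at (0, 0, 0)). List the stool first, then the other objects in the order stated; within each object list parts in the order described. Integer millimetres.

translate([0, 0, 404]) cube([295, 303, 36]);
cube([26, 26, 404]);
translate([269, 0, 0]) cube([26, 26, 404]);
translate([0, 277, 0]) cube([26, 26, 404]);
translate([269, 277, 0]) cube([26, 26, 404]);
translate([3, 43, 440]) {
  cube([289, 217, 22]);
  translate([0, 0, 22]) cube([289, 22, 203]);
  translate([0, 195, 22]) cube([289, 22, 203]);
  translate([0, 22, 22]) cube([22, 173, 203]);
  translate([267, 22, 22]) cube([22, 173, 203]);
}
translate([9, 49, 665]) {
  cube([277, 205, 23]);
  translate([0, 0, 23]) cube([277, 23, 188]);
  translate([0, 182, 23]) cube([277, 23, 188]);
  translate([0, 23, 23]) cube([23, 159, 188]);
  translate([254, 23, 23]) cube([23, 159, 188]);
}
translate([26, 52, 876]) {
  cube([243, 199, 20]);
  translate([0, 0, 20]) cube([243, 20, 126]);
  translate([0, 179, 20]) cube([243, 20, 126]);
  translate([0, 20, 20]) cube([20, 159, 126]);
  translate([223, 20, 20]) cube([20, 159, 126]);
}
translate([27, 64, 1022]) {
  cube([241, 175, 10]);
  translate([0, 0, 10]) cube([241, 10, 242]);
  translate([0, 165, 10]) cube([241, 10, 242]);
  translate([0, 10, 10]) cube([10, 155, 242]);
  translate([231, 10, 10]) cube([10, 155, 242]);
}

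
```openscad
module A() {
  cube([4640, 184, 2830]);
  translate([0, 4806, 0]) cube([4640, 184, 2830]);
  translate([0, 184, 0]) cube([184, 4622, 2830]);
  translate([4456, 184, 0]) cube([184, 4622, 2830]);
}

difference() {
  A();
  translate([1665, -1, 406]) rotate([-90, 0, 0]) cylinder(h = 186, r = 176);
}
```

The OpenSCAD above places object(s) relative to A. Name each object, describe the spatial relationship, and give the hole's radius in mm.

A is a house frame. The house frame has a circular hole through its front wall. The hole's radius is 176 mm.

The subtracted cylinder has r = 176 mm.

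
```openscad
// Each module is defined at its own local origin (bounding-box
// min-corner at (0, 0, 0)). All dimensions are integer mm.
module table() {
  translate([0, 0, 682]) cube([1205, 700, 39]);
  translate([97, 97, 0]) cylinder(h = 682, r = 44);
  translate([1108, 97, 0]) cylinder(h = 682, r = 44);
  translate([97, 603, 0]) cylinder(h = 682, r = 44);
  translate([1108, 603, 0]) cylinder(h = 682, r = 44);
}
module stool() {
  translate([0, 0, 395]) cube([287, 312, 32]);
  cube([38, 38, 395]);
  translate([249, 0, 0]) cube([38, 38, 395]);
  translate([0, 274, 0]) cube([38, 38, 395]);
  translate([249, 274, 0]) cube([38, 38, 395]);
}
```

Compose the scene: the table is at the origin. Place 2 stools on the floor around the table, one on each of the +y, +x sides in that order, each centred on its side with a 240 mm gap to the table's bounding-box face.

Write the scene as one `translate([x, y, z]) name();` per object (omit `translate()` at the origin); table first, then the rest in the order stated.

table();
translate([459, 940, 0]) stool();
translate([1445, 194, 0]) stool();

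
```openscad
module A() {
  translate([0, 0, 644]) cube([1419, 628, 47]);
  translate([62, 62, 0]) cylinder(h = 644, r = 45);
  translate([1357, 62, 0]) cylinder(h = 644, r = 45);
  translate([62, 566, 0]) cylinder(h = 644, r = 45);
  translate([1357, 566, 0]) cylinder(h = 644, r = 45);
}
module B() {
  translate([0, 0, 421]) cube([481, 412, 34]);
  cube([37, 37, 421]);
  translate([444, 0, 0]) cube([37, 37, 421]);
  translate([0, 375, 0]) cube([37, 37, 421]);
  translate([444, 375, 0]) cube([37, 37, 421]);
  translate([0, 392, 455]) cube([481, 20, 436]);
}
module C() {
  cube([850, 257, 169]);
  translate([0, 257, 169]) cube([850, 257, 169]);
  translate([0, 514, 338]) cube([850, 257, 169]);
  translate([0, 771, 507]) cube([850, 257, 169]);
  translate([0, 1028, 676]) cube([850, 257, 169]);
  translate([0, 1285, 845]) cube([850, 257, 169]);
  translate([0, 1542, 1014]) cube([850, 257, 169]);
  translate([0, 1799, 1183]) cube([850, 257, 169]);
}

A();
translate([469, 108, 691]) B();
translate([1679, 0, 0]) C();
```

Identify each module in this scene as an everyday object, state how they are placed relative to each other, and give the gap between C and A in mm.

The staircase's nearest face is 260 mm from the table's +x face.

A is a table. B is a chair. C is a staircase. The chair is on top of the table, centred. The staircase is on the floor beside the table on its +x side. The gap between the staircase and the table is 260 mm.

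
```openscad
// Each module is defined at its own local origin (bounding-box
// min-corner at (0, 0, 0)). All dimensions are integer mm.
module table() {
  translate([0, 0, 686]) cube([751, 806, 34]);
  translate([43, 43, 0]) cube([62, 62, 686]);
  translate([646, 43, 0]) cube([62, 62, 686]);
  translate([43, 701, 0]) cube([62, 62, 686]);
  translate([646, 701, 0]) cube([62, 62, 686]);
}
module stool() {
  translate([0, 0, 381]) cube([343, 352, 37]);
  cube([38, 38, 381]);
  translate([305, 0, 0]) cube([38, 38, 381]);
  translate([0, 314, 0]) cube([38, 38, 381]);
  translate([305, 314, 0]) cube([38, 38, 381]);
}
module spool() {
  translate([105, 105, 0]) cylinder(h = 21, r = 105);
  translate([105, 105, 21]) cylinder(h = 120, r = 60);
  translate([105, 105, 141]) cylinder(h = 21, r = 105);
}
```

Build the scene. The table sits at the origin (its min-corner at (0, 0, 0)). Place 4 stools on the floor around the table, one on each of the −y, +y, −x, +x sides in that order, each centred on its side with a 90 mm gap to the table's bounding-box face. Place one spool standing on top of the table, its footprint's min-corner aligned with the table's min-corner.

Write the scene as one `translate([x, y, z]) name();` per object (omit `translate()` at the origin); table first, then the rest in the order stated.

table();
translate([204, -442, 0]) stool();
translate([204, 896, 0]) stool();
translate([-433, 227, 0]) stool();
translate([841, 227, 0]) stool();
translate([0, 0, 720]) spool();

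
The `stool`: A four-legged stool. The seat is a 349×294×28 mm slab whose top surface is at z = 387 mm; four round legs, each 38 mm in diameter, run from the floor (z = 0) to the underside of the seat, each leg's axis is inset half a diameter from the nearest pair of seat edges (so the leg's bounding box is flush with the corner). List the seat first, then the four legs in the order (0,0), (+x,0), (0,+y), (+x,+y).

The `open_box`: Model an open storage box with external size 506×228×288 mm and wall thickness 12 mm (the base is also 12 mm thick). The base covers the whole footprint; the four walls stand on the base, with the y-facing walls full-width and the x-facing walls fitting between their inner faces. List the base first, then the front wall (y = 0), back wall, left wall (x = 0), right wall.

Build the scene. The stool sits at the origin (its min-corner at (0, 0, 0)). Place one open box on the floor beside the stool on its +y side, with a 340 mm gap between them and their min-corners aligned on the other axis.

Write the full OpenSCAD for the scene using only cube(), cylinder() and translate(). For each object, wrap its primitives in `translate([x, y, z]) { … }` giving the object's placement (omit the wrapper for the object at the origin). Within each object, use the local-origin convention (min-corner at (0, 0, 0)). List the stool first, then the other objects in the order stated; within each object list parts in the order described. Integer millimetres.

translate([0, 0, 359]) cube([349, 294, 28]);
translate([19, 19, 0]) cylinder(h = 359, r = 19);
translate([330, 19, 0]) cylinder(h = 359, r = 19);
translate([19, 275, 0]) cylinder(h = 359, r = 19);
translate([330, 275, 0]) cylinder(h = 359, r = 19);
translate([0, 634, 0]) {
  cube([506, 228, 12]);
  translate([0, 0, 12]) cube([506, 12, 276]);
  translate([0, 216, 12]) cube([506, 12, 276]);
  translate([0, 12, 12]) cube([12, 204, 276]);
  translate([494, 12, 12]) cube([12, 204, 276]);
}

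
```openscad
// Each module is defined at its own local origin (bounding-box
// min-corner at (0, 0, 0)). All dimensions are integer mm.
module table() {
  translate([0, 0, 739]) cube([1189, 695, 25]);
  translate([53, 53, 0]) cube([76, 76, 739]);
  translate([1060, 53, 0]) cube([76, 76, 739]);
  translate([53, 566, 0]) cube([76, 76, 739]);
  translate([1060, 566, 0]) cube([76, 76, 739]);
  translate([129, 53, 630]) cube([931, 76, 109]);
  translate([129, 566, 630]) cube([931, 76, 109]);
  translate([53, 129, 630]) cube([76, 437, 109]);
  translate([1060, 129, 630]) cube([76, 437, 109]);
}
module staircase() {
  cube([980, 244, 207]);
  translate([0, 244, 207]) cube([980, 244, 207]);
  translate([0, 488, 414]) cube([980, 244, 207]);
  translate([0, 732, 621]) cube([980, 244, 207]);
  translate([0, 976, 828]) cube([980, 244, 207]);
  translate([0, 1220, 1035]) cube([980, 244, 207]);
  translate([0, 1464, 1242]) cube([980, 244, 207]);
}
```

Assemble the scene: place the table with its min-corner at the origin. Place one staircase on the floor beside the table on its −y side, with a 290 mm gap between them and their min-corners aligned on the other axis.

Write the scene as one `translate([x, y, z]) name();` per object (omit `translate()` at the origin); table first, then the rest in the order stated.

table();
translate([0, -1998, 0]) staircase();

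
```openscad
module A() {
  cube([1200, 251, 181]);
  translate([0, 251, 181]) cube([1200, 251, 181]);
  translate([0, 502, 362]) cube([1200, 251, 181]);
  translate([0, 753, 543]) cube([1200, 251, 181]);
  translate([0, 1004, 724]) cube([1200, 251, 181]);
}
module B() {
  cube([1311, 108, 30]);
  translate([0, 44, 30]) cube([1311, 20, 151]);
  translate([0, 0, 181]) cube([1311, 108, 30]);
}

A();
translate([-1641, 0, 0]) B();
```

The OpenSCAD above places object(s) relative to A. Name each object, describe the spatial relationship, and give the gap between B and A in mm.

The I-beam's nearest face is 330 mm from the staircase's −x face.

A is a staircase. B is an I-beam. The I-beam is on the floor beside the staircase on its −x side. The gap between the I-beam and the staircase is 330 mm.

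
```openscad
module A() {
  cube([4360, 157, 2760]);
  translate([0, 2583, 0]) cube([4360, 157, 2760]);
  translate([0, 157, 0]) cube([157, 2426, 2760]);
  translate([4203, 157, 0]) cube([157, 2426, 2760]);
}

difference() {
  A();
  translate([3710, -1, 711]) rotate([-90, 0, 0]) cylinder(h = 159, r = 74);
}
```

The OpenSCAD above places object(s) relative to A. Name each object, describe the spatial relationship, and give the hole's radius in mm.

A is a house frame. The house frame has a circular hole through its front wall. The hole's radius is 74 mm.

The subtracted cylinder has r = 74 mm.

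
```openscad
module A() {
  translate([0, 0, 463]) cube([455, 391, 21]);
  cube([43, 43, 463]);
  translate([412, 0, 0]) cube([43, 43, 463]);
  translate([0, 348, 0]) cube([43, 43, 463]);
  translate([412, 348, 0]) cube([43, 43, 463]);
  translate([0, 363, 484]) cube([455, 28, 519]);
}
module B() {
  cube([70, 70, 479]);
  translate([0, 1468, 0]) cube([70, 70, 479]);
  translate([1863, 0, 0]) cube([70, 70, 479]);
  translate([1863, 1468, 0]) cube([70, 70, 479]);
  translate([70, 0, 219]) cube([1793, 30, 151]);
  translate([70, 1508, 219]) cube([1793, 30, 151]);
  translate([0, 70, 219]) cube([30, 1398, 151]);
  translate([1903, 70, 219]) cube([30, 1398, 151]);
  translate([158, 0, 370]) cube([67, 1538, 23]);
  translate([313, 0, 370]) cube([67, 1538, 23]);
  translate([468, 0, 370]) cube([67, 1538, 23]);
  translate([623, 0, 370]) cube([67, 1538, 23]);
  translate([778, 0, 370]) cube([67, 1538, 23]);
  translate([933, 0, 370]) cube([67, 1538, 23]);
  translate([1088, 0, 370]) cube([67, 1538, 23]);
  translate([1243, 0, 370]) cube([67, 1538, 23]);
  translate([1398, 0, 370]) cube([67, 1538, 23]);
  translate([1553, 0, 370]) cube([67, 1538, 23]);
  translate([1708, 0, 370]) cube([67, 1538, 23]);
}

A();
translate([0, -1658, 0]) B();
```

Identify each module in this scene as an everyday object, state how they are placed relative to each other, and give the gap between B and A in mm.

A is a chair. B is a bed frame. The bed frame is on the floor beside the chair on its −y side. The gap between the bed frame and the chair is 120 mm.

The bed frame's nearest face is 120 mm from the chair's −y face.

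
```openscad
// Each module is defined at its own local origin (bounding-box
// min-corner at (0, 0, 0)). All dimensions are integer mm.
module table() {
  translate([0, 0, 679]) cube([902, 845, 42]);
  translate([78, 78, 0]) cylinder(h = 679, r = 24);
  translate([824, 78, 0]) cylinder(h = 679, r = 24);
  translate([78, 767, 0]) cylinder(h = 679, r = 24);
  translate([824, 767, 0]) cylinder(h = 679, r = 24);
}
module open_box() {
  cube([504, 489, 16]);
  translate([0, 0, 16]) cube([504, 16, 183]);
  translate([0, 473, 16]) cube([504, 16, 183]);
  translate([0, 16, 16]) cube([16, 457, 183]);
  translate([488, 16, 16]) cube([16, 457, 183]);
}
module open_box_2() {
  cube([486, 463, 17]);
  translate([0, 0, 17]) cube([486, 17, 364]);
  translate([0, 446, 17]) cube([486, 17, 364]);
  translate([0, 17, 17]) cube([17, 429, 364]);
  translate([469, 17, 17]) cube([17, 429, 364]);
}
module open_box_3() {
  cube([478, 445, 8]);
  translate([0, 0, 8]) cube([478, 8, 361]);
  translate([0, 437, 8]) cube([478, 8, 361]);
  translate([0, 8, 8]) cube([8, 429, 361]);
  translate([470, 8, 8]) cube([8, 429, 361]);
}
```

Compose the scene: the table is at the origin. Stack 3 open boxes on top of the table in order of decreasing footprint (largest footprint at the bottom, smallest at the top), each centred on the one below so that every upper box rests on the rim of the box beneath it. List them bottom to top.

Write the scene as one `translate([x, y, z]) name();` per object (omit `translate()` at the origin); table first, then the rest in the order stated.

table();
translate([199, 178, 721]) open_box();
translate([208, 191, 920]) open_box_2();
translate([212, 200, 1301]) open_box_3();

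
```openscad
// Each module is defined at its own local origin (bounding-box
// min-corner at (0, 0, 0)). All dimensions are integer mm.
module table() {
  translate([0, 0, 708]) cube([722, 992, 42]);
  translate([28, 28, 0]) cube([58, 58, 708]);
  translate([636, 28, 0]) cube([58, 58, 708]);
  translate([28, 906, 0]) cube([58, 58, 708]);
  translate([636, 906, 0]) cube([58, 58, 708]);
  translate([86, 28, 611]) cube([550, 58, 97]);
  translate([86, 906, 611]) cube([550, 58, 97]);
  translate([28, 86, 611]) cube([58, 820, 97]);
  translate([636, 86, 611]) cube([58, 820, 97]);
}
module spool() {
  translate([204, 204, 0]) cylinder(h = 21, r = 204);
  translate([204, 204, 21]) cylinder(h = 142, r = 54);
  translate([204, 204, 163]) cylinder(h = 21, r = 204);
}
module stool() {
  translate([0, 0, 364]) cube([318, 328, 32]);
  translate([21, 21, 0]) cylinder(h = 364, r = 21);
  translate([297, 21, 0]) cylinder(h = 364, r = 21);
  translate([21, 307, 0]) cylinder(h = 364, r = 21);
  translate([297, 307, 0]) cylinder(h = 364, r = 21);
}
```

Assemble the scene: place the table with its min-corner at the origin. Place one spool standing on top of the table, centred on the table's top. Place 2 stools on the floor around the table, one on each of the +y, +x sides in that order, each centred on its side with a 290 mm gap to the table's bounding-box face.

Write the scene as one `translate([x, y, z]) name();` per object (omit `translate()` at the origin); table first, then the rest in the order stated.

table();
translate([157, 292, 750]) spool();
translate([202, 1282, 0]) stool();
translate([1012, 332, 0]) stool();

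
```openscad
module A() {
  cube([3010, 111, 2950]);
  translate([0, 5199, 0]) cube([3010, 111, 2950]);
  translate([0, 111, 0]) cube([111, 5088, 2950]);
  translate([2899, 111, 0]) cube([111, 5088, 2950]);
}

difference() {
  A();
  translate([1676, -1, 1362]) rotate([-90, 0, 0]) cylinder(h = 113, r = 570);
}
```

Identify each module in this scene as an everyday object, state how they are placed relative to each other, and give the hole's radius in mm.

A is a house frame. The house frame has a circular hole through its front wall. The hole's radius is 570 mm.

The subtracted cylinder has r = 570 mm.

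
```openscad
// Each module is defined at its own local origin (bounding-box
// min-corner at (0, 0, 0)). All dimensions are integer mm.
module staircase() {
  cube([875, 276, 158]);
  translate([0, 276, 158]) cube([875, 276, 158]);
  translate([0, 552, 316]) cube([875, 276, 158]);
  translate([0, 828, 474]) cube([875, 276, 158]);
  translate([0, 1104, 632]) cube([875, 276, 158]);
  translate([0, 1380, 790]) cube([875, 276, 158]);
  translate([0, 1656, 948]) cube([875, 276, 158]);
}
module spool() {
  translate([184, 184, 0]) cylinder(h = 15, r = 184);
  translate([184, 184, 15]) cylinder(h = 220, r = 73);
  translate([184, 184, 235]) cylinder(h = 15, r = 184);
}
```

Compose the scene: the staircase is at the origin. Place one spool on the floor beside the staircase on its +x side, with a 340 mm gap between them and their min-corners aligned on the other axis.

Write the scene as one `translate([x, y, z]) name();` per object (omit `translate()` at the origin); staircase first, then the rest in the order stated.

staircase();
translate([1215, 0, 0]) spool();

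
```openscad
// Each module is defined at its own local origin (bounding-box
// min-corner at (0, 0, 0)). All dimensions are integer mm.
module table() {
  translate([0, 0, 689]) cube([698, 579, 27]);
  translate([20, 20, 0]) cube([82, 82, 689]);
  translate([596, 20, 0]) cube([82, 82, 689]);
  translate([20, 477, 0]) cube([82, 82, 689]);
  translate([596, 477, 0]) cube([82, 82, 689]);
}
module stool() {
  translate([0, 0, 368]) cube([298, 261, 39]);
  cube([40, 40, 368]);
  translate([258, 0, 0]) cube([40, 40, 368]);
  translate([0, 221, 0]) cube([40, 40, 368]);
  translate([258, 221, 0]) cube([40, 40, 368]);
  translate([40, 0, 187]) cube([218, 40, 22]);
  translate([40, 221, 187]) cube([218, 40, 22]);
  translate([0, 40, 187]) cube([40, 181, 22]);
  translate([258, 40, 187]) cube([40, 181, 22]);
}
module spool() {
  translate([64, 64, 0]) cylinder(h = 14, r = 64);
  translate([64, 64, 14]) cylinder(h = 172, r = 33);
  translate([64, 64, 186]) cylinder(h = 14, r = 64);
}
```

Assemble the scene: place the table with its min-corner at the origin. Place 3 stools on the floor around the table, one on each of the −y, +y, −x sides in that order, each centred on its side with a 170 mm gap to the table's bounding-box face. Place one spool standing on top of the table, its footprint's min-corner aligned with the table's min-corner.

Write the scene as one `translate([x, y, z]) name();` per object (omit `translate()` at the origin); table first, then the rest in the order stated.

table();
translate([200, -431, 0]) stool();
translate([200, 749, 0]) stool();
translate([-468, 159, 0]) stool();
translate([0, 0, 716]) spool();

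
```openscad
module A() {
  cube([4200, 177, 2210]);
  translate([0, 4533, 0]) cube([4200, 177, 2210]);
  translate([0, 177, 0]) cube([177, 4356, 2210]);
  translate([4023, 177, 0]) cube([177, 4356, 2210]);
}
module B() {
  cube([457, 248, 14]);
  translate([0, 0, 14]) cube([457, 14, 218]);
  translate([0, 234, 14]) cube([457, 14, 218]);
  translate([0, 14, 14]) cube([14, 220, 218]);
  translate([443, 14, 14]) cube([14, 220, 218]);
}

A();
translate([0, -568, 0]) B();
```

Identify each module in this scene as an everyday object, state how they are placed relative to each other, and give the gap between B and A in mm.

The open box's nearest face is 320 mm from the house frame's −y face.

A is a house frame. B is an open box. The open box is on the floor beside the house frame on its −y side. The gap between the open box and the house frame is 320 mm.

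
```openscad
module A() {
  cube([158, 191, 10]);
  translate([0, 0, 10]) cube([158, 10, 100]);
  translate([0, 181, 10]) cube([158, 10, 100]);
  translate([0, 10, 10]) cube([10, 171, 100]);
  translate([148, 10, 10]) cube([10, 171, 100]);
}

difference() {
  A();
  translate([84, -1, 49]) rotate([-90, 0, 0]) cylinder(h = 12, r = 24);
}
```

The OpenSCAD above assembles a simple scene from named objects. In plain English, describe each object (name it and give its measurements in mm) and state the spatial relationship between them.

A is an open-topped rectangular box: outside dimensions 158×191×110 mm, with a uniform wall and base thickness of 10 mm. The base is a full 158×191 slab on the floor; four walls sit on top of the base. The front and back walls (the −y and +y sides) span the full width; the two side walls fit between them.

The open box has a circular hole of radius 24 mm through its front wall, centred at (x = 84, z = 49).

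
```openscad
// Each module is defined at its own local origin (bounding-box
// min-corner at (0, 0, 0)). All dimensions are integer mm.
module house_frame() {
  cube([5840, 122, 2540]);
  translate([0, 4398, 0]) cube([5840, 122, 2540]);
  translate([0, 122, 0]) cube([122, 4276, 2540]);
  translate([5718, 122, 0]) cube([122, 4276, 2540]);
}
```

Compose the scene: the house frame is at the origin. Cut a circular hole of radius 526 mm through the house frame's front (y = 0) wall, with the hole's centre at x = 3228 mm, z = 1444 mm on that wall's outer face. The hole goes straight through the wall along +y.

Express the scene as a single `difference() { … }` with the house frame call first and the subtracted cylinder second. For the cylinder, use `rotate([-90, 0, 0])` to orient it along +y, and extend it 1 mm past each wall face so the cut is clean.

difference() {
  house_frame();
  translate([3228, -1, 1444]) rotate([-90, 0, 0]) cylinder(h = 124, r = 526);
}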